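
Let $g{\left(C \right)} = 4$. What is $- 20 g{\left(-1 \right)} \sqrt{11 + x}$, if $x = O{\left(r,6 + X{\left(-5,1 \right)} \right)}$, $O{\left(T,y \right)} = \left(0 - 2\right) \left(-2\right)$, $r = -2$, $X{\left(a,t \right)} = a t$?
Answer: $- 80 \sqrt{15} \approx -309.84$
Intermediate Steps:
$O{\left(T,y \right)} = 4$ ($O{\left(T,y \right)} = \left(-2\right) \left(-2\right) = 4$)
$x = 4$
$- 20 g{\left(-1 \right)} \sqrt{11 + x} = \left(-20\right) 4 \sqrt{11 + 4} = - 80 \sqrt{15}$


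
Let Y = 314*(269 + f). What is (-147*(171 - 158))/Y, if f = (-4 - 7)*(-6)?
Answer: -1911/105190 ≈ -0.018167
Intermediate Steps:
f = 66 (f = -11*(-6) = 66)
Y = 105190 (Y = 314*(269 + 66) = 314*335 = 105190)
(-147*(171 - 158))/Y = -147*(171 - 158)/105190 = -147*13*(1/105190) = -1911*1/105190 = -1911/105190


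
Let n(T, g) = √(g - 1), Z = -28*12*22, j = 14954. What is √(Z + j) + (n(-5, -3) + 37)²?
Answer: 1365 + √7562 + 148*I ≈ 1452.0 + 148.0*I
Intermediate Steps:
Z = -7392 (Z = -336*22 = -7392)
n(T, g) = √(-1 + g)
√(Z + j) + (n(-5, -3) + 37)² = √(-7392 + 14954) + (√(-1 - 3) + 37)² = √7562 + (√(-4) + 37)² = √7562 + (2*I + 37)² = √7562 + (37 + 2*I)²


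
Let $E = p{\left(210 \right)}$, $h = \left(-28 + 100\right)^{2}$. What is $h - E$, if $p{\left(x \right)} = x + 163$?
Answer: $4811$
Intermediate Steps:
$p{\left(x \right)} = 163 + x$
$h = 5184$ ($h = 72^{2} = 5184$)
$E = 373$ ($E = 163 + 210 = 373$)
$h - E = 5184 - 373 = 4811$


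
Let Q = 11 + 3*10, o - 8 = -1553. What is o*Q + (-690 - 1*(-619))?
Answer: -63416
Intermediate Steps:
o = -1545 (o = 8 - 1553 = -1545)
Q = 41 (Q = 11 + 30 = 41)
o*Q + (-690 - 1*(-619)) = -1545*41 + (-690 - 1*(-619)) = -63345 + (-690 + 619) = -63345 - 71 = -63416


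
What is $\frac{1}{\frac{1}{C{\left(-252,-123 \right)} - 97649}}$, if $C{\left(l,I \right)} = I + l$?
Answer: $-98024$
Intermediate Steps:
$\frac{1}{\frac{1}{C{\left(-252,-123 \right)} - 97649}} = \frac{1}{\frac{1}{\left(-123 - 252\right) - 97649}} = \frac{1}{\frac{1}{-375 - 97649}} = \frac{1}{\frac{1}{-98024}} = \frac{1}{- \frac{1}{98024}} = -98024$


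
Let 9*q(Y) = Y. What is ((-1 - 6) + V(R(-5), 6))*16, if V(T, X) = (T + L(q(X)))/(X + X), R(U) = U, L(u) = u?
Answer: -1060/9 ≈ -117.78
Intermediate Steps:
q(Y) = Y/9
V(T, X) = (T + X/9)/(2*X) (V(T, X) = (T + X/9)/(X + X) = (T + X/9)/((2*X)) = (T + X/9)*(1/(2*X)) = (T + X/9)/(2*X))
((-1 - 6) + V(R(-5), 6))*16 = ((-1 - 6) + (1/18)*(6 + 9*(-5))/6)*16 = (-7 + (1/18)*(⅙)*(6 - 45))*16 = (-7 + (1/18)*(⅙)*(-39))*16 = (-7 - 13/36)*16 = -265/36*16 = -1060/9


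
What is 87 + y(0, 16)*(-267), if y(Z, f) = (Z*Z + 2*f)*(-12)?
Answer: 102615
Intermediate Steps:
y(Z, f) = -24*f - 12*Z² (y(Z, f) = (Z² + 2*f)*(-12) = -24*f - 12*Z²)
87 + y(0, 16)*(-267) = 87 + (-24*16 - 12*0²)*(-267) = 87 + (-384 - 12*0)*(-267) = 87 + (-384 + 0)*(-267) = 87 - 384*(-267) = 87 + 102528 = 102615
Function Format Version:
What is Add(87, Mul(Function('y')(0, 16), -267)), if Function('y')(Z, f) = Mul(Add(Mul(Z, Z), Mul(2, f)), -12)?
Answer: 102615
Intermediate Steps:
Function('y')(Z, f) = Add(Mul(-24, f), Mul(-12, Pow(Z, 2))) (Function('y')(Z, f) = Mul(Add(Pow(Z, 2), Mul(2, f)), -12) = Add(Mul(-24, f), Mul(-12, Pow(Z, 2))))
Add(87, Mul(Function('y')(0, 16), -267)) = Add(87, Mul(Add(Mul(-24, 16), Mul(-12, Pow(0, 2))), -267)) = Add(87, Mul(Add(-384, Mul(-12, 0)), -267)) = Add(87, Mul(Add(-384, 0), -267)) = Add(87, Mul(-384, -267)) = Add(87, 102528) = 102615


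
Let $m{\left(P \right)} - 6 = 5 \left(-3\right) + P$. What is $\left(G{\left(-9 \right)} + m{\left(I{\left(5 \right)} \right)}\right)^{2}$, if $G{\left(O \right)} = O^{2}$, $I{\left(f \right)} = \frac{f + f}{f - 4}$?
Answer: $6724$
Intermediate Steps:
$I{\left(f \right)} = \frac{2 f}{-4 + f}$
$m{\left(P \right)} = -9 + P$ ($m{\left(P \right)} = 6 + \left(5 \left(-3\right) + P\right) = 6 + \left(-15 + P\right) = -9 + P$)
$\left(G{\left(-9 \right)} + m{\left(I{\left(5 \right)} \right)}\right)^{2} = \left(\left(-9\right)^{2} - \left(9 - \frac{10}{-4 + 5}\right)\right)^{2} = \left(81 - \left(9 - \frac{10}{1}\right)\right)^{2} = \left(81 - \left(9 - 10\right)\right)^{2} = \left(81 + \left(-9 + 10\right)\right)^{2} = \left(81 + 1\right)^{2} = 82^{2} = 6724$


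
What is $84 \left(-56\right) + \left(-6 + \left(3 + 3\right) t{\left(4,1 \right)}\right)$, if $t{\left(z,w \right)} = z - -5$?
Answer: $-4656$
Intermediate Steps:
$t{\left(z,w \right)} = 5 + z$ ($t{\left(z,w \right)} = z + 5 = 5 + z$)
$84 \left(-56\right) + \left(-6 + \left(3 + 3\right) t{\left(4,1 \right)}\right) = 84 \left(-56\right) - \left(6 - \left(3 + 3\right) \left(5 + 4\right)\right) = -4704 + \left(-6 + 6 \cdot 9\right) = -4704 + \left(-6 + 54\right) = -4704 + 48 = -4656$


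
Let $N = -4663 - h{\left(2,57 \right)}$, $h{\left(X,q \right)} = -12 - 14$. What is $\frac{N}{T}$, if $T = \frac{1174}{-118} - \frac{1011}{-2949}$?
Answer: $\frac{268932089}{557138} \approx 482.7$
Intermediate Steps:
$h{\left(X,q \right)} = -26$
$N = -4637$ ($N = -4663 - -26 = -4663 + 26 = -4637$)
$T = - \frac{557138}{57997}$ ($T = 1174 \left(- \frac{1}{118}\right) - - \frac{337}{983} = - \frac{587}{59} + \frac{337}{983} = - \frac{557138}{57997} \approx -9.6063$)
$\frac{N}{T} = - \frac{4637}{- \frac{557138}{57997}} = \left(-4637\right) \left(- \frac{57997}{557138}\right) = \frac{268932089}{557138}$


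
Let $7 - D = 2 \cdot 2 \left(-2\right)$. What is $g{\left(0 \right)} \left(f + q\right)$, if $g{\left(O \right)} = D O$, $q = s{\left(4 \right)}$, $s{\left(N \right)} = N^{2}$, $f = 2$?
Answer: $0$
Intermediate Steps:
$D = 15$ ($D = 7 - 2 \cdot 2 \left(-2\right) = 7 - 4 \left(-2\right) = 7 - -8 = 7 + 8 = 15$)
$q = 16$ ($q = 4^{2} = 16$)
$g{\left(O \right)} = 15 O$
$g{\left(0 \right)} \left(f + q\right) = 15 \cdot 0 \left(2 + 16\right) = 0 \cdot 18 = 0$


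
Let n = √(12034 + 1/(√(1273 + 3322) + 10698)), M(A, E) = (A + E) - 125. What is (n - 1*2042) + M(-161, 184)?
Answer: -2144 + √(128739733 + 12034*√4595)/√(10698 + √4595) ≈ -2034.3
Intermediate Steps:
M(A, E) = -125 + A + E
n = √(12034 + 1/(10698 + √4595)) (n = √(12034 + 1/(√4595 + 10698)) = √(12034 + 1/(10698 + √4595)) ≈ 109.70)
(n - 1*2042) + M(-161, 184) = (√(128739733 + 12034*√4595)/√(10698 + √4595) - 1*2042) + (-125 - 161 + 184) = (√(128739733 + 12034*√4595)/√(10698 + √4595) - 2042) - 102 = (-2042 + √(128739733 + 12034*√4595)/√(10698 + √4595)) - 102 = -2144 + √(128739733 + 12034*√4595)/√(10698 + √4595)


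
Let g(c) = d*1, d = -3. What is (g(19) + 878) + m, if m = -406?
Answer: 469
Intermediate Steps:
g(c) = -3 (g(c) = -3*1 = -3)
(g(19) + 878) + m = (-3 + 878) - 406 = 875 - 406 = 469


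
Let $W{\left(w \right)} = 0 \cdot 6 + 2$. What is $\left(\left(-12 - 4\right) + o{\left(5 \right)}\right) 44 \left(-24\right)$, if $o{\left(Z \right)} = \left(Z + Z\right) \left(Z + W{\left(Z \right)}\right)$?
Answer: $-57024$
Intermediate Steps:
$W{\left(w \right)} = 2$ ($W{\left(w \right)} = 0 + 2 = 2$)
$o{\left(Z \right)} = 2 Z \left(2 + Z\right)$ ($o{\left(Z \right)} = \left(Z + Z\right) \left(Z + 2\right) = 2 Z \left(2 + Z\right)$)
$\left(\left(-12 - 4\right) + o{\left(5 \right)}\right) 44 \left(-24\right) = \left(\left(-12 - 4\right) + 2 \cdot 5 \left(2 + 5\right)\right) 44 \left(-24\right) = \left(-16 + 2 \cdot 5 \cdot 7\right) 44 \left(-24\right) = \left(-16 + 70\right) 44 \left(-24\right) = 54 \cdot 44 \left(-24\right) = 2376 \left(-24\right) = -57024$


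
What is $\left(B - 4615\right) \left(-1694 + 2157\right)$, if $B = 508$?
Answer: $-1901541$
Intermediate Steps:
$\left(B - 4615\right) \left(-1694 + 2157\right) = \left(508 - 4615\right) \left(-1694 + 2157\right) = \left(-4107\right) 463 = -1901541$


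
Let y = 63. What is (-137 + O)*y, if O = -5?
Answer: -8946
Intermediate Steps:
(-137 + O)*y = (-137 - 5)*63 = -142*63 = -8946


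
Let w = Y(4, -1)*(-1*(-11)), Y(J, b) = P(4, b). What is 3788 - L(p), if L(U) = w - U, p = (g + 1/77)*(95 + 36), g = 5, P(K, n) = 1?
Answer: 341395/77 ≈ 4433.7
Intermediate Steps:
Y(J, b) = 1
w = 11 (w = 1*(-1*(-11)) = 1*11 = 11)
p = 50566/77 (p = (5 + 1/77)*(95 + 36) = (5 + 1/77)*131 = (386/77)*131 = 50566/77 ≈ 656.70)
L(U) = 11 - U
3788 - L(p) = 3788 - (11 - 1*50566/77) = 3788 - (11 - 50566/77) = 3788 - 1*(-49719/77) = 3788 + 49719/77 = 341395/77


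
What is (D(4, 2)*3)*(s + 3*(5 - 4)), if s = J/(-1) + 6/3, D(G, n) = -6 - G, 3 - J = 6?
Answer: -240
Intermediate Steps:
J = -3 (J = 3 - 1*6 = 3 - 6 = -3)
s = 5 (s = -3/(-1) + 6/3 = -3*(-1) + 6*(⅓) = 3 + 2 = 5)
(D(4, 2)*3)*(s + 3*(5 - 4)) = ((-6 - 1*4)*3)*(5 + 3*(5 - 4)) = ((-6 - 4)*3)*(5 + 3*1) = (-10*3)*(5 + 3) = -30*8 = -240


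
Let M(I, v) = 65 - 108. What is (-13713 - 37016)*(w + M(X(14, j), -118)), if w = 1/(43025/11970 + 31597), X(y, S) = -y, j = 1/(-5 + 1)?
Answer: 165022755700355/75651823 ≈ 2.1813e+6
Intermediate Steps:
j = -¼ (j = 1/(-4) = -¼ ≈ -0.25000)
M(I, v) = -43
w = 2394/75651823 (w = 1/(43025*(1/11970) + 31597) = 1/(8605/2394 + 31597) = 1/(75651823/2394) = 2394/75651823 ≈ 3.1645e-5)
(-13713 - 37016)*(w + M(X(14, j), -118)) = (-13713 - 37016)*(2394/75651823 - 43) = -50729*(-3253025995/75651823) = 165022755700355/75651823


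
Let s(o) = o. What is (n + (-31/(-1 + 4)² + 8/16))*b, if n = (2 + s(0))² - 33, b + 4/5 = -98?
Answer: 28405/9 ≈ 3156.1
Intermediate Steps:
b = -494/5 (b = -⅘ - 98 = -494/5 ≈ -98.800)
n = -29 (n = (2 + 0)² - 33 = 2² - 33 = 4 - 33 = -29)
(n + (-31/(-1 + 4)² + 8/16))*b = (-29 + (-31/(-1 + 4)² + 8/16))*(-494/5) = (-29 + (-31/(3²) + 8*(1/16)))*(-494/5) = (-29 + (-31/9 + ½))*(-494/5) = (-29 - 53/18)*(-494/5) = -575/18*(-494/5) = 28405/9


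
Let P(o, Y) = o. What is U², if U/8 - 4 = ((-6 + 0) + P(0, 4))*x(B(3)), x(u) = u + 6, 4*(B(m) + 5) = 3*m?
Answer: 15376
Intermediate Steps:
B(m) = -5 + 3*m/4 (B(m) = -5 + (3*m)/4 = -5 + 3*m/4)
x(u) = 6 + u
U = -124 (U = 32 + 8*(((-6 + 0) + 0)*(6 + (-5 + (¾)*3))) = 32 + 8*((-6 + 0)*(6 + (-5 + 9/4))) = 32 + 8*(-6*(6 - 11/4)) = 32 + 8*(-6*13/4) = 32 + 8*(-39/2) = 32 - 156 = -124)
U² = (-124)² = 15376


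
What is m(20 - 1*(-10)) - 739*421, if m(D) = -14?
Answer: -311133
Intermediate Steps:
m(20 - 1*(-10)) - 739*421 = -14 - 739*421 = -14 - 311119 = -311133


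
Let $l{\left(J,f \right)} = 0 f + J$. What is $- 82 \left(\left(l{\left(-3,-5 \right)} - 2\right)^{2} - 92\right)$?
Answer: $5494$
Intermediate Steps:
$l{\left(J,f \right)} = J$ ($l{\left(J,f \right)} = 0 + J = J$)
$- 82 \left(\left(l{\left(-3,-5 \right)} - 2\right)^{2} - 92\right) = - 82 \left(\left(-3 - 2\right)^{2} - 92\right) = - 82 \left(\left(-5\right)^{2} - 92\right) = - 82 \left(25 - 92\right) = \left(-82\right) \left(-67\right) = 5494$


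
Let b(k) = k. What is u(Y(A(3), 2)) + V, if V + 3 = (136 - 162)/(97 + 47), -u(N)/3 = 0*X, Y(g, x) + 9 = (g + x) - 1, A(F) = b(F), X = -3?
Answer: -229/72 ≈ -3.1806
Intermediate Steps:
A(F) = F
Y(g, x) = -10 + g + x (Y(g, x) = -9 + ((g + x) - 1) = -9 + (-1 + g + x) = -10 + g + x)
u(N) = 0 (u(N) = -0*(-3) = -3*0 = 0)
V = -229/72 (V = -3 + (136 - 162)/(97 + 47) = -3 - 26/144 = -3 - 26*1/144 = -3 - 13/72 = -229/72 ≈ -3.1806)
u(Y(A(3), 2)) + V = 0 - 229/72 = -229/72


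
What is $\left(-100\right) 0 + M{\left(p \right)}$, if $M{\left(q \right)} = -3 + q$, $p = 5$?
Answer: $2$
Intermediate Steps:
$\left(-100\right) 0 + M{\left(p \right)} = \left(-100\right) 0 + \left(-3 + 5\right) = 0 + 2 = 2$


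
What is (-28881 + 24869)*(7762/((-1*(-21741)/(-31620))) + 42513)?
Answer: -907836286772/7247 ≈ -1.2527e+8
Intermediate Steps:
(-28881 + 24869)*(7762/((-1*(-21741)/(-31620))) + 42513) = -4012*(7762/((21741*(-1/31620))) + 42513) = -4012*(7762/(-7247/10540) + 42513) = -4012*(7762*(-10540/7247) + 42513) = -4012*(-81811480/7247 + 42513) = -4012*226280231/7247 = -907836286772/7247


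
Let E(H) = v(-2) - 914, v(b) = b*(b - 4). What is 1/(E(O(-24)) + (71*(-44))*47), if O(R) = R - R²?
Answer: -1/147730 ≈ -6.7691e-6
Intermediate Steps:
v(b) = b*(-4 + b)
E(H) = -902 (E(H) = -2*(-4 - 2) - 914 = -2*(-6) - 914 = 12 - 914 = -902)
1/(E(O(-24)) + (71*(-44))*47) = 1/(-902 + (71*(-44))*47) = 1/(-902 - 3124*47) = 1/(-902 - 146828) = 1/(-147730) = -1/147730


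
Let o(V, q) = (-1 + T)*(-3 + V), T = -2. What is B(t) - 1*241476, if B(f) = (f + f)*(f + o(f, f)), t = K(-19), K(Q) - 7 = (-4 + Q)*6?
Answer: -312478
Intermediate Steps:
o(V, q) = 9 - 3*V (o(V, q) = (-1 - 2)*(-3 + V) = -3*(-3 + V) = 9 - 3*V)
K(Q) = -17 + 6*Q (K(Q) = 7 + (-4 + Q)*6 = 7 + (-24 + 6*Q) = -17 + 6*Q)
t = -131 (t = -17 + 6*(-19) = -17 - 114 = -131)
B(f) = 2*f*(9 - 2*f) (B(f) = (f + f)*(f + (9 - 3*f)) = (2*f)*(9 - 2*f) = 2*f*(9 - 2*f))
B(t) - 1*241476 = 2*(-131)*(9 - 2*(-131)) - 1*241476 = 2*(-131)*(9 + 262) - 241476 = 2*(-131)*271 - 241476 = -71002 - 241476 = -312478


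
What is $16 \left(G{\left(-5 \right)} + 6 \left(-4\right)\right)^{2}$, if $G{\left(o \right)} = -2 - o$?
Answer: $7056$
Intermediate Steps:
$16 \left(G{\left(-5 \right)} + 6 \left(-4\right)\right)^{2} = 16 \left(\left(-2 - -5\right) + 6 \left(-4\right)\right)^{2} = 16 \left(\left(-2 + 5\right) - 24\right)^{2} = 16 \left(3 - 24\right)^{2} = 16 \left(-21\right)^{2} = 16 \cdot 441 = 7056$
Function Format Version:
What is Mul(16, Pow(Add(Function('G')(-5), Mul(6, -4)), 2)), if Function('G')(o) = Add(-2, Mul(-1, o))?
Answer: 7056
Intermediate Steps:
Mul(16, Pow(Add(Function('G')(-5), Mul(6, -4)), 2)) = Mul(16, Pow(Add(Add(-2, Mul(-1, -5)), Mul(6, -4)), 2)) = Mul(16, Pow(Add(Add(-2, 5), -24), 2)) = Mul(16, Pow(Add(3, -24), 2)) = Mul(16, Pow(-21, 2)) = Mul(16, 441) = 7056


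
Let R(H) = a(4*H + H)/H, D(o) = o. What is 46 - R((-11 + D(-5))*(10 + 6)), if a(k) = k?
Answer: 41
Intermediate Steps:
R(H) = 5 (R(H) = (4*H + H)/H = (5*H)/H = 5)
46 - R((-11 + D(-5))*(10 + 6)) = 46 - 1*5 = 46 - 5 = 41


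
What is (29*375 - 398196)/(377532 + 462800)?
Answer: -387321/840332 ≈ -0.46091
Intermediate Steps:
(29*375 - 398196)/(377532 + 462800) = (10875 - 398196)/840332 = -387321*1/840332 = -387321/840332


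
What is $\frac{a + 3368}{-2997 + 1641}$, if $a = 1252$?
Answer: $- \frac{385}{113} \approx -3.4071$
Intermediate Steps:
$\frac{a + 3368}{-2997 + 1641} = \frac{1252 + 3368}{-2997 + 1641} = \frac{4620}{-1356} = 4620 \left(- \frac{1}{1356}\right) = - \frac{385}{113}$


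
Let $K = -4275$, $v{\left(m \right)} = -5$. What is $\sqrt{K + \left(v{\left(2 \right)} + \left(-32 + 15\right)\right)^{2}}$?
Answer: $i \sqrt{3791} \approx 61.571 i$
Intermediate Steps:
$\sqrt{K + \left(v{\left(2 \right)} + \left(-32 + 15\right)\right)^{2}} = \sqrt{-4275 + \left(-5 + \left(-32 + 15\right)\right)^{2}} = \sqrt{-4275 + \left(-5 - 17\right)^{2}} = \sqrt{-4275 + \left(-22\right)^{2}} = \sqrt{-4275 + 484} = \sqrt{-3791} = i \sqrt{3791}$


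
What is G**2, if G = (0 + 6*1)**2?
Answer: 1296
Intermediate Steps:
G = 36 (G = (0 + 6)**2 = 6**2 = 36)
G**2 = 36**2 = 1296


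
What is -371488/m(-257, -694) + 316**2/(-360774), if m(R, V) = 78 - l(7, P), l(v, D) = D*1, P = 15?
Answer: -7446083480/1262709 ≈ -5896.9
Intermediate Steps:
l(v, D) = D
m(R, V) = 63 (m(R, V) = 78 - 1*15 = 78 - 15 = 63)
-371488/m(-257, -694) + 316**2/(-360774) = -371488/63 + 316**2/(-360774) = -371488*1/63 + 99856*(-1/360774) = -371488/63 - 49928/180387 = -7446083480/1262709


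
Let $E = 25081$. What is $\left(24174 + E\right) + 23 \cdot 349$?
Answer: $57282$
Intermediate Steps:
$\left(24174 + E\right) + 23 \cdot 349 = \left(24174 + 25081\right) + 23 \cdot 349 = 49255 + 8027 = 57282$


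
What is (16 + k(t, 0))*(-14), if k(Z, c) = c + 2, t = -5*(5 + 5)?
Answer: -252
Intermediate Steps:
t = -50 (t = -5*10 = -50)
k(Z, c) = 2 + c
(16 + k(t, 0))*(-14) = (16 + (2 + 0))*(-14) = (16 + 2)*(-14) = 18*(-14) = -252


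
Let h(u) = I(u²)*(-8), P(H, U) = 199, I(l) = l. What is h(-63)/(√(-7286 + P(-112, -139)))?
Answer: 31752*I*√7087/7087 ≈ 377.17*I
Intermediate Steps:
h(u) = -8*u² (h(u) = u²*(-8) = -8*u²)
h(-63)/(√(-7286 + P(-112, -139))) = (-8*(-63)²)/(√(-7286 + 199)) = (-8*3969)/(√(-7087)) = -31752*(-I*√7087/7087) = -(-31752)*I*√7087/7087 = 31752*I*√7087/7087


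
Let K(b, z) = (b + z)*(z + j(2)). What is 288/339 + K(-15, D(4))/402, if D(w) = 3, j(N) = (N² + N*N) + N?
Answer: 3494/7571 ≈ 0.46150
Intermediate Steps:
j(N) = N + 2*N² (j(N) = (N² + N²) + N = 2*N² + N = N + 2*N²)
K(b, z) = (10 + z)*(b + z) (K(b, z) = (b + z)*(z + 2*(1 + 2*2)) = (b + z)*(z + 2*(1 + 4)) = (b + z)*(z + 2*5) = (b + z)*(z + 10) = (b + z)*(10 + z) = (10 + z)*(b + z))
288/339 + K(-15, D(4))/402 = 288/339 + (3² + 10*(-15) + 10*3 - 15*3)/402 = 288*(1/339) + (9 - 150 + 30 - 45)*(1/402) = 96/113 - 156*1/402 = 96/113 - 26/67 = 3494/7571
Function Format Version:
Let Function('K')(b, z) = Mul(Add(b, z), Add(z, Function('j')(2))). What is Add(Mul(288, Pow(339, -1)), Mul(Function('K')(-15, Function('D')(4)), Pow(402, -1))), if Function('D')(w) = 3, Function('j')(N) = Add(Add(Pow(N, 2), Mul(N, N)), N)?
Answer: Rational(3494, 7571) ≈ 0.46150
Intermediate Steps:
Function('j')(N) = Add(N, Mul(2, Pow(N, 2))) (Function('j')(N) = Add(Add(Pow(N, 2), Pow(N, 2)), N) = Add(Mul(2, Pow(N, 2)), N) = Add(N, Mul(2, Pow(N, 2))))
Function('K')(b, z) = Mul(Add(10, z), Add(b, z)) (Function('K')(b, z) = Mul(Add(b, z), Add(z, Mul(2, Add(1, Mul(2, 2))))) = Mul(Add(b, z), Add(z, Mul(2, Add(1, 4)))) = Mul(Add(b, z), Add(z, Mul(2, 5))) = Mul(Add(b, z), Add(z, 10)) = Mul(Add(b, z), Add(10, z)) = Mul(Add(10, z), Add(b, z)))
Add(Mul(288, Pow(339, -1)), Mul(Function('K')(-15, Function('D')(4)), Pow(402, -1))) = Add(Mul(288, Pow(339, -1)), Mul(Add(Pow(3, 2), Mul(10, -15), Mul(10, 3), Mul(-15, 3)), Pow(402, -1))) = Add(Mul(288, Rational(1, 339)), Mul(Add(9, -150, 30, -45), Rational(1, 402))) = Add(Rational(96, 113), Mul(-156, Rational(1, 402))) = Add(Rational(96, 113), Rational(-26, 67)) = Rational(3494, 7571)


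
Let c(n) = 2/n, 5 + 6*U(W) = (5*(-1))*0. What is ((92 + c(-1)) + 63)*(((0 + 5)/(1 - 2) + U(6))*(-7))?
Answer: 12495/2 ≈ 6247.5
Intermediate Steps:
U(W) = -5/6 (U(W) = -5/6 + ((5*(-1))*0)/6 = -5/6 + (-5*0)/6 = -5/6 + (1/6)*0 = -5/6 + 0 = -5/6)
((92 + c(-1)) + 63)*(((0 + 5)/(1 - 2) + U(6))*(-7)) = ((92 + 2/(-1)) + 63)*(((0 + 5)/(1 - 2) - 5/6)*(-7)) = ((92 + 2*(-1)) + 63)*((5/(-1) - 5/6)*(-7)) = ((92 - 2) + 63)*((5*(-1) - 5/6)*(-7)) = (90 + 63)*((-5 - 5/6)*(-7)) = 153*(-35/6*(-7)) = 153*(245/6) = 12495/2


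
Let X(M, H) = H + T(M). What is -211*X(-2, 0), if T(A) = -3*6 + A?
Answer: 4220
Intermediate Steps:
T(A) = -18 + A
X(M, H) = -18 + H + M (X(M, H) = H + (-18 + M) = -18 + H + M)
-211*X(-2, 0) = -211*(-18 + 0 - 2) = -211*(-20) = 4220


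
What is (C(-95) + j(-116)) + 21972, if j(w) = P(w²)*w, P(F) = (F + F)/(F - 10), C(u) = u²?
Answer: 206831935/6723 ≈ 30765.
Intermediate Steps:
P(F) = 2*F/(-10 + F) (P(F) = (2*F)/(-10 + F) = 2*F/(-10 + F))
j(w) = 2*w³/(-10 + w²) (j(w) = (2*w²/(-10 + w²))*w = 2*w³/(-10 + w²))
(C(-95) + j(-116)) + 21972 = ((-95)² + 2*(-116)³/(-10 + (-116)²)) + 21972 = (9025 + 2*(-1560896)/(-10 + 13456)) + 21972 = (9025 + 2*(-1560896)/13446) + 21972 = (9025 + 2*(-1560896)*(1/13446)) + 21972 = (9025 - 1560896/6723) + 21972 = 59114179/6723 + 21972 = 206831935/6723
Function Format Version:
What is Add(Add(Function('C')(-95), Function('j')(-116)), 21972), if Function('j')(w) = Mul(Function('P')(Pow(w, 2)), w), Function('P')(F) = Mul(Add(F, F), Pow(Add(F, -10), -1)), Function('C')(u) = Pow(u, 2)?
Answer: Rational(206831935, 6723) ≈ 30765.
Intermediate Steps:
Function('P')(F) = Mul(2, F, Pow(Add(-10, F), -1)) (Function('P')(F) = Mul(Mul(2, F), Pow(Add(-10, F), -1)) = Mul(2, F, Pow(Add(-10, F), -1)))
Function('j')(w) = Mul(2, Pow(w, 3), Pow(Add(-10, Pow(w, 2)), -1)) (Function('j')(w) = Mul(Mul(2, Pow(w, 2), Pow(Add(-10, Pow(w, 2)), -1)), w) = Mul(2, Pow(w, 3), Pow(Add(-10, Pow(w, 2)), -1)))
Add(Add(Function('C')(-95), Function('j')(-116)), 21972) = Add(Add(Pow(-95, 2), Mul(2, Pow(-116, 3), Pow(Add(-10, Pow(-116, 2)), -1))), 21972) = Add(Add(9025, Mul(2, -1560896, Pow(Add(-10, 13456), -1))), 21972) = Add(Add(9025, Mul(2, -1560896, Pow(13446, -1))), 21972) = Add(Add(9025, Mul(2, -1560896, Rational(1, 13446))), 21972) = Add(Add(9025, Rational(-1560896, 6723)), 21972) = Add(Rational(59114179, 6723), 21972) = Rational(206831935, 6723)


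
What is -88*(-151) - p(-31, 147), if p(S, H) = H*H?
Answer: -8321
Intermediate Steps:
p(S, H) = H²
-88*(-151) - p(-31, 147) = -88*(-151) - 1*147² = 13288 - 1*21609 = 13288 - 21609 = -8321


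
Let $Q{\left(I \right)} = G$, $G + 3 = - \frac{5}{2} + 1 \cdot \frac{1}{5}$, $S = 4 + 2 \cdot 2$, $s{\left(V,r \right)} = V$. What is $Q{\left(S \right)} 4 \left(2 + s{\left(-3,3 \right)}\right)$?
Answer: $\frac{106}{5} \approx 21.2$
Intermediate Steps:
$S = 8$ ($S = 4 + 4 = 8$)
$G = - \frac{53}{10}$ ($G = -3 + \left(- \frac{5}{2} + 1 \cdot \frac{1}{5}\right) = -3 + \left(\left(-5\right) \frac{1}{2} + 1 \cdot \frac{1}{5}\right) = -3 + \left(- \frac{5}{2} + \frac{1}{5}\right) = -3 - \frac{23}{10} = - \frac{53}{10} \approx -5.3$)
$Q{\left(I \right)} = - \frac{53}{10}$
$Q{\left(S \right)} 4 \left(2 + s{\left(-3,3 \right)}\right) = - \frac{53 \cdot 4 \left(2 - 3\right)}{10} = - \frac{53 \cdot 4 \left(-1\right)}{10} = \left(- \frac{53}{10}\right) \left(-4\right) = \frac{106}{5}$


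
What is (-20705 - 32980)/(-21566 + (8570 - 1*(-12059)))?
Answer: 53685/937 ≈ 57.295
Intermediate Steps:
(-20705 - 32980)/(-21566 + (8570 - 1*(-12059))) = -53685/(-21566 + (8570 + 12059)) = -53685/(-21566 + 20629) = -53685/(-937) = -53685*(-1/937) = 53685/937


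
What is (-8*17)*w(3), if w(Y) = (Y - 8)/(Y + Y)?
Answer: 340/3 ≈ 113.33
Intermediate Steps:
w(Y) = (-8 + Y)/(2*Y) (w(Y) = (-8 + Y)/((2*Y)) = (-8 + Y)*(1/(2*Y)) = (-8 + Y)/(2*Y))
(-8*17)*w(3) = (-8*17)*((½)*(-8 + 3)/3) = -68*(-5)/3 = -136*(-⅚) = 340/3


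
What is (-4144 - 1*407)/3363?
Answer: -1517/1121 ≈ -1.3533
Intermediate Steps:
(-4144 - 1*407)/3363 = (-4144 - 407)*(1/3363) = -4551*1/3363 = -1517/1121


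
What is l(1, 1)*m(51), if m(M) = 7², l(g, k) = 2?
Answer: 98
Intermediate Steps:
m(M) = 49
l(1, 1)*m(51) = 2*49 = 98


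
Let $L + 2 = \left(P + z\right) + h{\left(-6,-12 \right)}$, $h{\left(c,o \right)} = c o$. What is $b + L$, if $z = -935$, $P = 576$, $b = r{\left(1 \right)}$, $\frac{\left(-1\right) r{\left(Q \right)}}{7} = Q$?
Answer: $-296$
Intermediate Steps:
$r{\left(Q \right)} = - 7 Q$
$b = -7$ ($b = \left(-7\right) 1 = -7$)
$L = -289$ ($L = -2 + \left(\left(576 - 935\right) - -72\right) = -2 + \left(-359 + 72\right) = -2 - 287 = -289$)
$b + L = -7 - 289 = -296$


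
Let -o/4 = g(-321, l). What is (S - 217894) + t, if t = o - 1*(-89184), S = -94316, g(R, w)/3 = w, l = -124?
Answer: -221538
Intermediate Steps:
g(R, w) = 3*w
o = 1488 (o = -12*(-124) = -4*(-372) = 1488)
t = 90672 (t = 1488 - 1*(-89184) = 1488 + 89184 = 90672)
(S - 217894) + t = (-94316 - 217894) + 90672 = -312210 + 90672 = -221538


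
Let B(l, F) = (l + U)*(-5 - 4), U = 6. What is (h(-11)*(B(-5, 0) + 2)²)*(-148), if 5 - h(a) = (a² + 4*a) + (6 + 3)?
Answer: 587412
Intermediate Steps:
B(l, F) = -54 - 9*l (B(l, F) = (l + 6)*(-5 - 4) = (6 + l)*(-9) = -54 - 9*l)
h(a) = -4 - a² - 4*a (h(a) = 5 - ((a² + 4*a) + (6 + 3)) = 5 - ((a² + 4*a) + 9) = 5 - (9 + a² + 4*a) = 5 + (-9 - a² - 4*a) = -4 - a² - 4*a)
(h(-11)*(B(-5, 0) + 2)²)*(-148) = ((-4 - 1*(-11)² - 4*(-11))*((-54 - 9*(-5)) + 2)²)*(-148) = ((-4 - 1*121 + 44)*((-54 + 45) + 2)²)*(-148) = ((-4 - 121 + 44)*(-9 + 2)²)*(-148) = -81*(-7)²*(-148) = -81*49*(-148) = -3969*(-148) = 587412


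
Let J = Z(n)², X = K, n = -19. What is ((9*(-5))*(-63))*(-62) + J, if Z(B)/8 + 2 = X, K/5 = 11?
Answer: 4006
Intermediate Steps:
K = 55 (K = 5*11 = 55)
X = 55
Z(B) = 424 (Z(B) = -16 + 8*55 = -16 + 440 = 424)
J = 179776 (J = 424² = 179776)
((9*(-5))*(-63))*(-62) + J = ((9*(-5))*(-63))*(-62) + 179776 = -45*(-63)*(-62) + 179776 = 2835*(-62) + 179776 = -175770 + 179776 = 4006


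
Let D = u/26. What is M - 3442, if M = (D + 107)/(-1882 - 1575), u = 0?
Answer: -11899101/3457 ≈ -3442.0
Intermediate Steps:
D = 0 (D = 0/26 = 0*(1/26) = 0)
M = -107/3457 (M = (0 + 107)/(-1882 - 1575) = 107/(-3457) = 107*(-1/3457) = -107/3457 ≈ -0.030952)
M - 3442 = -107/3457 - 3442 = -11899101/3457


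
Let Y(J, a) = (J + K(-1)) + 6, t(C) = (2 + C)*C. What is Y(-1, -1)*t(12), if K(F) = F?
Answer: 672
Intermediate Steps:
t(C) = C*(2 + C)
Y(J, a) = 5 + J (Y(J, a) = (J - 1) + 6 = (-1 + J) + 6 = 5 + J)
Y(-1, -1)*t(12) = (5 - 1)*(12*(2 + 12)) = 4*(12*14) = 4*168 = 672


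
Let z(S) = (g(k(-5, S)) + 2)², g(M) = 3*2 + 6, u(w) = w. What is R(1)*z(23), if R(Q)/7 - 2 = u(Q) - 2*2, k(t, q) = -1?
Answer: -1372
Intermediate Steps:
g(M) = 12 (g(M) = 6 + 6 = 12)
z(S) = 196 (z(S) = (12 + 2)² = 14² = 196)
R(Q) = -14 + 7*Q (R(Q) = 14 + 7*(Q - 2*2) = 14 + 7*(Q - 4) = 14 + 7*(-4 + Q) = 14 + (-28 + 7*Q) = -14 + 7*Q)
R(1)*z(23) = (-14 + 7*1)*196 = (-14 + 7)*196 = -7*196 = -1372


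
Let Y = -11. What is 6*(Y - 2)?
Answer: -78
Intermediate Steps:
6*(Y - 2) = 6*(-11 - 2) = 6*(-13) = -78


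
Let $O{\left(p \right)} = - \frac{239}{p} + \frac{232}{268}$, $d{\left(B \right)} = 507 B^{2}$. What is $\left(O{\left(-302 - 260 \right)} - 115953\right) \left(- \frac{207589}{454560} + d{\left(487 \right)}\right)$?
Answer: $- \frac{79547056562935539254941}{5705334080} \approx -1.3943 \cdot 10^{13}$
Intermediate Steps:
$O{\left(p \right)} = \frac{58}{67} - \frac{239}{p}$ ($O{\left(p \right)} = - \frac{239}{p} + 232 \cdot \frac{1}{268} = - \frac{239}{p} + \frac{58}{67} = \frac{58}{67} - \frac{239}{p}$)
$\left(O{\left(-302 - 260 \right)} - 115953\right) \left(- \frac{207589}{454560} + d{\left(487 \right)}\right) = \left(\left(\frac{58}{67} - \frac{239}{-302 - 260}\right) - 115953\right) \left(- \frac{207589}{454560} + 507 \cdot 487^{2}\right) = \left(\left(\frac{58}{67} - \frac{239}{-302 - 260}\right) - 115953\right) \left(\left(-207589\right) \frac{1}{454560} + 507 \cdot 237169\right) = \left(\left(\frac{58}{67} - \frac{239}{-562}\right) - 115953\right) \left(- \frac{207589}{454560} + 120244683\right) = \left(\left(\frac{58}{67} - - \frac{239}{562}\right) - 115953\right) \frac{54658422896891}{454560} = \left(\left(\frac{58}{67} + \frac{239}{562}\right) - 115953\right) \frac{54658422896891}{454560} = \left(\frac{48609}{37654} - 115953\right) \frac{54658422896891}{454560} = \left(- \frac{4366045653}{37654}\right) \frac{54658422896891}{454560} = - \frac{79547056562935539254941}{5705334080}$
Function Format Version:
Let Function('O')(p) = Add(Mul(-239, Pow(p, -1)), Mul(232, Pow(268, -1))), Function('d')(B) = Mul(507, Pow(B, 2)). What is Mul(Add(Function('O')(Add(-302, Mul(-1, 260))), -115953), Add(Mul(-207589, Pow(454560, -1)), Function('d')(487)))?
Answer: Rational(-79547056562935539254941, 5705334080) ≈ -1.3943e+13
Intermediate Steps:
Function('O')(p) = Add(Rational(58, 67), Mul(-239, Pow(p, -1))) (Function('O')(p) = Add(Mul(-239, Pow(p, -1)), Mul(232, Rational(1, 268))) = Add(Mul(-239, Pow(p, -1)), Rational(58, 67)) = Add(Rational(58, 67), Mul(-239, Pow(p, -1))))
Mul(Add(Function('O')(Add(-302, Mul(-1, 260))), -115953), Add(Mul(-207589, Pow(454560, -1)), Function('d')(487))) = Mul(Add(Add(Rational(58, 67), Mul(-239, Pow(Add(-302, Mul(-1, 260)), -1))), -115953), Add(Mul(-207589, Pow(454560, -1)), Mul(507, Pow(487, 2)))) = Mul(Add(Add(Rational(58, 67), Mul(-239, Pow(Add(-302, -260), -1))), -115953), Add(Mul(-207589, Rational(1, 454560)), Mul(507, 237169))) = Mul(Add(Add(Rational(58, 67), Mul(-239, Pow(-562, -1))), -115953), Add(Rational(-207589, 454560), 120244683)) = Mul(Add(Add(Rational(58, 67), Mul(-239, Rational(-1, 562))), -115953), Rational(54658422896891, 454560)) = Mul(Add(Add(Rational(58, 67), Rational(239, 562)), -115953), Rational(54658422896891, 454560)) = Mul(Add(Rational(48609, 37654), -115953), Rational(54658422896891, 454560)) = Mul(Rational(-4366045653, 37654), Rational(54658422896891, 454560)) = Rational(-79547056562935539254941, 5705334080)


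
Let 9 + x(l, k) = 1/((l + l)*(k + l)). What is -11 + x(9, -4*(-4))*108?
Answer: -24569/25 ≈ -982.76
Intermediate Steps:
x(l, k) = -9 + 1/(2*l*(k + l)) (x(l, k) = -9 + 1/((l + l)*(k + l)) = -9 + 1/((2*l)*(k + l)) = -9 + 1/(2*l*(k + l)))
-11 + x(9, -4*(-4))*108 = -11 + ((½)*(1 - 18*9² - 18*(-4*(-4))*9)/(9*(-4*(-4) + 9)))*108 = -11 + ((½)*(⅑)*(1 - 18*81 - 18*16*9)/(16 + 9))*108 = -11 + ((½)*(⅑)*(1 - 1458 - 2592)/25)*108 = -11 + ((½)*(⅑)*(1/25)*(-4049))*108 = -11 - 4049/450*108 = -11 - 24294/25 = -24569/25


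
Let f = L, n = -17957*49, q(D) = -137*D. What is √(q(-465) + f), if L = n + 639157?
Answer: I*√177031 ≈ 420.75*I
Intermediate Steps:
n = -879893
L = -240736 (L = -879893 + 639157 = -240736)
f = -240736
√(q(-465) + f) = √(-137*(-465) - 240736) = √(63705 - 240736) = √(-177031) = I*√177031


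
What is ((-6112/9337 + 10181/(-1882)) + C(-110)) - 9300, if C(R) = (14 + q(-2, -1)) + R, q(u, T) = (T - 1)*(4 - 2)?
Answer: -165285562381/17572234 ≈ -9406.1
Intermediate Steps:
q(u, T) = -2 + 2*T (q(u, T) = (-1 + T)*2 = -2 + 2*T)
C(R) = 10 + R (C(R) = (14 + (-2 + 2*(-1))) + R = (14 + (-2 - 2)) + R = (14 - 4) + R = 10 + R)
((-6112/9337 + 10181/(-1882)) + C(-110)) - 9300 = ((-6112/9337 + 10181/(-1882)) + (10 - 110)) - 9300 = ((-6112*1/9337 + 10181*(-1/1882)) - 100) - 9300 = ((-6112/9337 - 10181/1882) - 100) - 9300 = (-106562781/17572234 - 100) - 9300 = -1863786181/17572234 - 9300 = -165285562381/17572234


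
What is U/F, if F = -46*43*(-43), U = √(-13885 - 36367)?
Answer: I*√12563/42527 ≈ 0.0026356*I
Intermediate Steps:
U = 2*I*√12563 (U = √(-50252) = 2*I*√12563 ≈ 224.17*I)
F = 85054 (F = -1978*(-43) = 85054)
U/F = (2*I*√12563)/85054 = (2*I*√12563)*(1/85054) = I*√12563/42527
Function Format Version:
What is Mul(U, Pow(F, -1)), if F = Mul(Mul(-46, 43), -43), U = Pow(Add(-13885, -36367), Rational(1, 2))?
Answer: Mul(Rational(1, 42527), I, Pow(12563, Rational(1, 2))) ≈ Mul(0.0026356, I)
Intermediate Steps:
U = Mul(2, I, Pow(12563, Rational(1, 2))) (U = Pow(-50252, Rational(1, 2)) = Mul(2, I, Pow(12563, Rational(1, 2))) ≈ Mul(224.17, I))
F = 85054 (F = Mul(-1978, -43) = 85054)
Mul(U, Pow(F, -1)) = Mul(Mul(2, I, Pow(12563, Rational(1, 2))), Pow(85054, -1)) = Mul(Mul(2, I, Pow(12563, Rational(1, 2))), Rational(1, 85054)) = Mul(Rational(1, 42527), I, Pow(12563, Rational(1, 2)))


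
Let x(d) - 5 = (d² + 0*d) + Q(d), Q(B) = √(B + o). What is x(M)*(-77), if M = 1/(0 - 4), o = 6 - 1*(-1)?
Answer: -6237/16 - 231*√3/2 ≈ -589.86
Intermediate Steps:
o = 7 (o = 6 + 1 = 7)
Q(B) = √(7 + B) (Q(B) = √(B + 7) = √(7 + B))
M = -¼ (M = 1/(-4) = -¼ ≈ -0.25000)
x(d) = 5 + d² + √(7 + d) (x(d) = 5 + ((d² + 0*d) + √(7 + d)) = 5 + ((d² + 0) + √(7 + d)) = 5 + (d² + √(7 + d)) = 5 + d² + √(7 + d))
x(M)*(-77) = (5 + (-¼)² + √(7 - ¼))*(-77) = (5 + 1/16 + √(27/4))*(-77) = (5 + 1/16 + 3*√3/2)*(-77) = (81/16 + 3*√3/2)*(-77) = -6237/16 - 231*√3/2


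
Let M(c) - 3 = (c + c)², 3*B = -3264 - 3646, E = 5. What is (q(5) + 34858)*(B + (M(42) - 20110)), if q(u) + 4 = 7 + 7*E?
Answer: -535804816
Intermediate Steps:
B = -6910/3 (B = (-3264 - 3646)/3 = (⅓)*(-6910) = -6910/3 ≈ -2303.3)
M(c) = 3 + 4*c² (M(c) = 3 + (c + c)² = 3 + (2*c)² = 3 + 4*c²)
q(u) = 38 (q(u) = -4 + (7 + 7*5) = -4 + (7 + 35) = -4 + 42 = 38)
(q(5) + 34858)*(B + (M(42) - 20110)) = (38 + 34858)*(-6910/3 + ((3 + 4*42²) - 20110)) = 34896*(-6910/3 + ((3 + 4*1764) - 20110)) = 34896*(-6910/3 + ((3 + 7056) - 20110)) = 34896*(-6910/3 + (7059 - 20110)) = 34896*(-6910/3 - 13051) = 34896*(-46063/3) = -535804816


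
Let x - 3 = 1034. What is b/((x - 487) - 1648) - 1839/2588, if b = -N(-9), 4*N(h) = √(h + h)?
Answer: -1839/2588 + I*√2/1464 ≈ -0.71059 + 0.00096599*I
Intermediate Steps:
x = 1037 (x = 3 + 1034 = 1037)
N(h) = √2*√h/4 (N(h) = √(h + h)/4 = √(2*h)/4 = (√2*√h)/4 = √2*√h/4)
b = -3*I*√2/4 (b = -√2*√(-9)/4 = -√2*3*I/4 = -3*I*√2/4 ≈ -1.0607*I)
b/((x - 487) - 1648) - 1839/2588 = (-3*I*√2/4)/((1037 - 487) - 1648) - 1839/2588 = (-3*I*√2/4)/(550 - 1648) - 1839*1/2588 = -3*I*√2/4/(-1098) - 1839/2588 = -3*I*√2/4*(-1/1098) - 1839/2588 = I*√2/1464 - 1839/2588 = -1839/2588 + I*√2/1464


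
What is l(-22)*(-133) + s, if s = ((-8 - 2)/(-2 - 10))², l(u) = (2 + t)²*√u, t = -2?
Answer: 25/36 ≈ 0.69444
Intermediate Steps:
l(u) = 0 (l(u) = (2 - 2)²*√u = 0²*√u = 0*√u = 0)
s = 25/36 (s = (-10/(-12))² = (-10*(-1/12))² = (⅚)² = 25/36 ≈ 0.69444)
l(-22)*(-133) + s = 0*(-133) + 25/36 = 0 + 25/36 = 25/36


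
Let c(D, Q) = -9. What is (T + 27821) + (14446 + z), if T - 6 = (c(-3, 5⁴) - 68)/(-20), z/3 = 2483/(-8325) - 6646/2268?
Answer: 29557427939/699300 ≈ 42267.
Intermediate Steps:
z = -3386633/349650 (z = 3*(2483/(-8325) - 6646/2268) = 3*(2483*(-1/8325) - 6646*1/2268) = 3*(-2483/8325 - 3323/1134) = 3*(-3386633/1048950) = -3386633/349650 ≈ -9.6858)
T = 197/20 (T = 6 + (-9 - 68)/(-20) = 6 - 77*(-1/20) = 6 + 77/20 = 197/20 ≈ 9.8500)
(T + 27821) + (14446 + z) = (197/20 + 27821) + (14446 - 3386633/349650) = 556617/20 + 5047657267/349650 = 29557427939/699300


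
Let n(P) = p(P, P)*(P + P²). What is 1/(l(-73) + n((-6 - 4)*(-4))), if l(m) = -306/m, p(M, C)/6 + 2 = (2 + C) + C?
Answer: 73/57465906 ≈ 1.2703e-6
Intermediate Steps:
p(M, C) = 12*C (p(M, C) = -12 + 6*((2 + C) + C) = -12 + 6*(2 + 2*C) = -12 + (12 + 12*C) = 12*C)
n(P) = 12*P*(P + P²) (n(P) = (12*P)*(P + P²) = 12*P*(P + P²))
1/(l(-73) + n((-6 - 4)*(-4))) = 1/(-306/(-73) + 12*((-6 - 4)*(-4))²*(1 + (-6 - 4)*(-4))) = 1/(-306*(-1/73) + 12*(-10*(-4))²*(1 - 10*(-4))) = 1/(306/73 + 12*40²*(1 + 40)) = 1/(306/73 + 12*1600*41) = 1/(306/73 + 787200) = 1/(57465906/73) = 73/57465906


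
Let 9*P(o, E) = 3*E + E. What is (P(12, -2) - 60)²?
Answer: 300304/81 ≈ 3707.5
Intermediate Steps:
P(o, E) = 4*E/9 (P(o, E) = (3*E + E)/9 = (4*E)/9 = 4*E/9)
(P(12, -2) - 60)² = ((4/9)*(-2) - 60)² = (-8/9 - 60)² = (-548/9)² = 300304/81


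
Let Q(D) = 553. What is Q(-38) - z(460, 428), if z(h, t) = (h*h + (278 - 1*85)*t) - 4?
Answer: -293647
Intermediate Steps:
z(h, t) = -4 + h**2 + 193*t (z(h, t) = (h**2 + (278 - 85)*t) - 4 = (h**2 + 193*t) - 4 = -4 + h**2 + 193*t)
Q(-38) - z(460, 428) = 553 - (-4 + 460**2 + 193*428) = 553 - (-4 + 211600 + 82604) = 553 - 1*294200 = 553 - 294200 = -293647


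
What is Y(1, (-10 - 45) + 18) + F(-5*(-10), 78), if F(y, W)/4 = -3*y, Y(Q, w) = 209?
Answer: -391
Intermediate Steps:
F(y, W) = -12*y (F(y, W) = 4*(-3*y) = -12*y)
Y(1, (-10 - 45) + 18) + F(-5*(-10), 78) = 209 - (-60)*(-10) = 209 - 12*50 = 209 - 600 = -391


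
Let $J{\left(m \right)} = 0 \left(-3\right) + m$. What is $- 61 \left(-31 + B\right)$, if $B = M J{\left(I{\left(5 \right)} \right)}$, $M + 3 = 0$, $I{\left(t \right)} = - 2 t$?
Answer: $61$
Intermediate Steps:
$M = -3$ ($M = -3 + 0 = -3$)
$J{\left(m \right)} = m$ ($J{\left(m \right)} = 0 + m = m$)
$B = 30$ ($B = - 3 \left(\left(-2\right) 5\right) = \left(-3\right) \left(-10\right) = 30$)
$- 61 \left(-31 + B\right) = - 61 \left(-31 + 30\right) = \left(-61\right) \left(-1\right) = 61$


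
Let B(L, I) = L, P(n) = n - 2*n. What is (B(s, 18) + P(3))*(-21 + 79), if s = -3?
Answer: -348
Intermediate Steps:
P(n) = -n
(B(s, 18) + P(3))*(-21 + 79) = (-3 - 1*3)*(-21 + 79) = (-3 - 3)*58 = -6*58 = -348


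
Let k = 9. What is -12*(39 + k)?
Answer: -576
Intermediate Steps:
-12*(39 + k) = -12*(39 + 9) = -12*48 = -576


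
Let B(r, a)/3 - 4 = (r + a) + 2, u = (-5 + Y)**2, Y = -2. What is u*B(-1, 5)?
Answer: 1470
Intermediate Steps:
u = 49 (u = (-5 - 2)**2 = (-7)**2 = 49)
B(r, a) = 18 + 3*a + 3*r (B(r, a) = 12 + 3*((r + a) + 2) = 12 + 3*((a + r) + 2) = 12 + 3*(2 + a + r) = 12 + (6 + 3*a + 3*r) = 18 + 3*a + 3*r)
u*B(-1, 5) = 49*(18 + 3*5 + 3*(-1)) = 49*(18 + 15 - 3) = 49*30 = 1470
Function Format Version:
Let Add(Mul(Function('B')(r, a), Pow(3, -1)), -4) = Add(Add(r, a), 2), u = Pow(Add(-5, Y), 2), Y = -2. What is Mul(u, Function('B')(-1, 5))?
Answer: 1470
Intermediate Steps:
u = 49 (u = Pow(Add(-5, -2), 2) = Pow(-7, 2) = 49)
Function('B')(r, a) = Add(18, Mul(3, a), Mul(3, r)) (Function('B')(r, a) = Add(12, Mul(3, Add(Add(r, a), 2))) = Add(12, Mul(3, Add(Add(a, r), 2))) = Add(12, Mul(3, Add(2, a, r))) = Add(12, Add(6, Mul(3, a), Mul(3, r))) = Add(18, Mul(3, a), Mul(3, r)))
Mul(u, Function('B')(-1, 5)) = Mul(49, Add(18, Mul(3, 5), Mul(3, -1))) = Mul(49, Add(18, 15, -3)) = Mul(49, 30) = 1470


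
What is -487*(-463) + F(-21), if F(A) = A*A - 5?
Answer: 225917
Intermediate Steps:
F(A) = -5 + A**2 (F(A) = A**2 - 5 = -5 + A**2)
-487*(-463) + F(-21) = -487*(-463) + (-5 + (-21)**2) = 225481 + (-5 + 441) = 225481 + 436 = 225917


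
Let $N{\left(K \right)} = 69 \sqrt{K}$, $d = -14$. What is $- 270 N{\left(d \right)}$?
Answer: $- 18630 i \sqrt{14} \approx - 69707.0 i$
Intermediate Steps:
$- 270 N{\left(d \right)} = - 270 \cdot 69 \sqrt{-14} = - 270 \cdot 69 i \sqrt{14} = - 18630 i \sqrt{14}$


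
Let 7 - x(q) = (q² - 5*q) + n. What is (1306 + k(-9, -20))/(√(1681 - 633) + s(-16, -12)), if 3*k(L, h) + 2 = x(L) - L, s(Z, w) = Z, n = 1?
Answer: 7610/297 + 3805*√262/1188 ≈ 77.466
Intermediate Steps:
x(q) = 6 - q² + 5*q (x(q) = 7 - ((q² - 5*q) + 1) = 7 - (1 + q² - 5*q) = 7 + (-1 - q² + 5*q) = 6 - q² + 5*q)
k(L, h) = 4/3 - L²/3 + 4*L/3 (k(L, h) = -⅔ + ((6 - L² + 5*L) - L)/3 = -⅔ + (6 - L² + 4*L)/3 = -⅔ + (2 - L²/3 + 4*L/3) = 4/3 - L²/3 + 4*L/3)
(1306 + k(-9, -20))/(√(1681 - 633) + s(-16, -12)) = (1306 + (4/3 - ⅓*(-9)² + (4/3)*(-9)))/(√(1681 - 633) - 16) = (1306 + (4/3 - ⅓*81 - 12))/(√1048 - 16) = (1306 + (4/3 - 27 - 12))/(2*√262 - 16) = (1306 - 113/3)/(-16 + 2*√262) = 3805/(3*(-16 + 2*√262))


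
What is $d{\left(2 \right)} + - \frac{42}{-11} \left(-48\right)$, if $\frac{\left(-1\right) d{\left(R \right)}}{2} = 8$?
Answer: $- \frac{2192}{11} \approx -199.27$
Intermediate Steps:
$d{\left(R \right)} = -16$ ($d{\left(R \right)} = \left(-2\right) 8 = -16$)
$d{\left(2 \right)} + - \frac{42}{-11} \left(-48\right) = -16 + - \frac{42}{-11} \left(-48\right) = -16 + \left(-42\right) \left(- \frac{1}{11}\right) \left(-48\right) = -16 + \frac{42}{11} \left(-48\right) = -16 - \frac{2016}{11} = - \frac{2192}{11}$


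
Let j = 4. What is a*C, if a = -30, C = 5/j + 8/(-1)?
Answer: 405/2 ≈ 202.50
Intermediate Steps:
C = -27/4 (C = 5/4 + 8/(-1) = 5*(¼) + 8*(-1) = 5/4 - 8 = -27/4 ≈ -6.7500)
a*C = -30*(-27/4) = 405/2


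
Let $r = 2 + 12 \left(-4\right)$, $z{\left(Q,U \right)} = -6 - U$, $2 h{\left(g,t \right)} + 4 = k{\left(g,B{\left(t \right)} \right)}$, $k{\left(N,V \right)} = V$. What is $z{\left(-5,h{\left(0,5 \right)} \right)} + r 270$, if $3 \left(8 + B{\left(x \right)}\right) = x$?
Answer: $- \frac{74525}{6} \approx -12421.0$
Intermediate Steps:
$B{\left(x \right)} = -8 + \frac{x}{3}$
$h{\left(g,t \right)} = -6 + \frac{t}{6}$ ($h{\left(g,t \right)} = -2 + \frac{-8 + \frac{t}{3}}{2} = -2 + \left(-4 + \frac{t}{6}\right) = -6 + \frac{t}{6}$)
$r = -46$ ($r = 2 - 48 = -46$)
$z{\left(-5,h{\left(0,5 \right)} \right)} + r 270 = \left(-6 - \left(-6 + \frac{1}{6} \cdot 5\right)\right) - 12420 = \left(-6 - \left(-6 + \frac{5}{6}\right)\right) - 12420 = \left(-6 - - \frac{31}{6}\right) - 12420 = \left(-6 + \frac{31}{6}\right) - 12420 = - \frac{5}{6} - 12420 = - \frac{74525}{6}$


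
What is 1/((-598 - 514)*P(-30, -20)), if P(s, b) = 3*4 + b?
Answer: 1/8896 ≈ 0.00011241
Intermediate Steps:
P(s, b) = 12 + b
1/((-598 - 514)*P(-30, -20)) = 1/((-598 - 514)*(12 - 20)) = 1/(-1112*(-8)) = -1/1112*(-⅛) = 1/8896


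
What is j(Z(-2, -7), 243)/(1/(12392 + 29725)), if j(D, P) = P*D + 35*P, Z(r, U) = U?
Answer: 286564068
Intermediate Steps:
j(D, P) = 35*P + D*P (j(D, P) = D*P + 35*P = 35*P + D*P)
j(Z(-2, -7), 243)/(1/(12392 + 29725)) = (243*(35 - 7))/(1/(12392 + 29725)) = (243*28)/(1/42117) = 6804/(1/42117) = 6804*42117 = 286564068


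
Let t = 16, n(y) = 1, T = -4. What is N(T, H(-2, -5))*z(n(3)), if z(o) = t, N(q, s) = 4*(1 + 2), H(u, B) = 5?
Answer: 192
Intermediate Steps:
N(q, s) = 12 (N(q, s) = 4*3 = 12)
z(o) = 16
N(T, H(-2, -5))*z(n(3)) = 12*16 = 192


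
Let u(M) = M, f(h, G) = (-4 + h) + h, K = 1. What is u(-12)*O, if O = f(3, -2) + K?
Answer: -36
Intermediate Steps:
f(h, G) = -4 + 2*h
O = 3 (O = (-4 + 2*3) + 1 = (-4 + 6) + 1 = 2 + 1 = 3)
u(-12)*O = -12*3 = -36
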